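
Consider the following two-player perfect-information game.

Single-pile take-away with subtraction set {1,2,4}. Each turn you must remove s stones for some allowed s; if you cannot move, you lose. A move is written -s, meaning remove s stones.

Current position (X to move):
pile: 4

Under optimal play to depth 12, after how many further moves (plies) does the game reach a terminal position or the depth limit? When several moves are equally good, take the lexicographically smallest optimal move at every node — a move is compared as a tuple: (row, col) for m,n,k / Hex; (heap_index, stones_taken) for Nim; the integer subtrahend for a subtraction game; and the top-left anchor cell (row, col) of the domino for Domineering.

p1 X@[4]: -1[3]+1* -2[2]-1 -4[0]+1
p2 O@[3]: -1[2]-1* -2[1]-1
p3 X@[2]: -1[1]-1 -2[0]+1*
p4 O@[0] terminal -1; root [4] d12

PV length from [4]: 3 plies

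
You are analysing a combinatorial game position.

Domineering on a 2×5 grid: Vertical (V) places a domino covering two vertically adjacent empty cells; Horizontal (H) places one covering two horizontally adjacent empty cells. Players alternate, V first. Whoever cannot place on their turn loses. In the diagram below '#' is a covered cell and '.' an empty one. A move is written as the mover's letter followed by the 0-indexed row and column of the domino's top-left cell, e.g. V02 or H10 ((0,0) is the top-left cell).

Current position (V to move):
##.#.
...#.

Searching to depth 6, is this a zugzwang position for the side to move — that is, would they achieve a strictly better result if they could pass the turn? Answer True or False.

zugzwang(##.#./...#., V) = False

p1 V@[##.#./...#.]: V02[####./..##.]+1* V04[##.##/...##]-1
p2 H@[####./..##.]: H10[####./####.]-1*
p3 V@[####./####.]: V04[#####/#####]+1*
p4 H@[#####/#####] terminal -1; root [##.#./...#.] d6
pass branch (H moves first from the same position):
  | p1 H@[##.#./...#.]: H10[##.#./##.#.]-1* H11[##.#./.###.]-1
  | p2 V@[##.#./##.#.]: V02[####./####.]+1* V04[##.##/##.##]+1
  | p3 H@[####./####.] terminal -1; root [##.#./...#.] d6
V moving scores +1; V passing scores +1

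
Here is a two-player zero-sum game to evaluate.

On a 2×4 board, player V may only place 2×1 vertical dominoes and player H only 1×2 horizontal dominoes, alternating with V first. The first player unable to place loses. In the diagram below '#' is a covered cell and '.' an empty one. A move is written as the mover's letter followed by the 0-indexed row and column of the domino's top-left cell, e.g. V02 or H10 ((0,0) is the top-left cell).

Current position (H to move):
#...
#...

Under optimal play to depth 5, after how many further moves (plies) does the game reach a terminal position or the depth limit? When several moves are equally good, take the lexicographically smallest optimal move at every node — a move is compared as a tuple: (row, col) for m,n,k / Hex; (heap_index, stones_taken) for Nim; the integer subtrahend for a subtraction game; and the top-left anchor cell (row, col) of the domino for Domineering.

PV length from [#.../#...]: 3 plies

p1 H@[#.../#...]: H01[###./#...]+1* H02[#.##/#...]+1 H11[#.../###.]+1 H12[#.../#.##]+1
p2 V@[###./#...]: V03[####/#..#]-1*
p3 H@[####/#..#]: H11[####/####]+1*
p4 V@[####/####] terminal -1; root [#.../#...] d5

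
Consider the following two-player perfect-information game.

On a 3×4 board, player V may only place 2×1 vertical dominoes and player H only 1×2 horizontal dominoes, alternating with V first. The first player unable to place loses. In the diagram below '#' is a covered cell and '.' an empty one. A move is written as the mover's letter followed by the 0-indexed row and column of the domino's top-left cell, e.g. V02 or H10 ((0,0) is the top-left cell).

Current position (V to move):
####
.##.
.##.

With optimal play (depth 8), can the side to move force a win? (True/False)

[####/.##./.##.] V move#1: V10:+1/####/###./###.*, V13:+1/####/.###/.###
[####/###./###.] end (terminal -1, H#2); searched ####/.##./.##. to 8

V winning at [####/.##./.##.]: True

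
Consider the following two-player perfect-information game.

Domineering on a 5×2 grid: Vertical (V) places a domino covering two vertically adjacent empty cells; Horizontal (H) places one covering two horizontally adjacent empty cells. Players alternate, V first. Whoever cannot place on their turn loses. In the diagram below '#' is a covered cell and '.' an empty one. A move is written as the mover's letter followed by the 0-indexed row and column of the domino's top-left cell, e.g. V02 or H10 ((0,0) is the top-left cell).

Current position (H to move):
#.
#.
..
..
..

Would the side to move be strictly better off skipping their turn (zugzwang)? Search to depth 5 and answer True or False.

zugzwang(#./#./../../.., H) = False

ply 1, H at #./#./../../.. | H20=-1→#./#./##/../..; H30=+1→#./#./../##/..*; H40=-1→#./#./../../##
ply 2, V at #./#./../##/.. | V01=-1→##/##/../##/..*; V11=-1→#./##/.#/##/..
ply 3, H at ##/##/../##/.. | H20=+1→##/##/##/##/..*; H40=+1→##/##/../##/##
ply 4: ##/##/##/##/.. is terminal -1 (V); from #./#./../../.. depth 5
pass branch (V moves first from the same position):
  | ply 1, V at #./#./../../.. | V01=-1→##/##/../../..; V11=-1→#./##/.#/../..; V20=+1→#./#./#./#./..*; V21=+1→#./#./.#/.#/..; V30=+1→#./#./../#./#.; V31=+1→#./#./../.#/.#
  | ply 2, H at #./#./#./#./.. | H40=-1→#./#./#./#./##*
  | ply 3, V at #./#./#./#./## | V01=+1→##/##/#./#./##*; V11=+1→#./##/##/#./##; V21=+1→#./#./##/##/##
  | ply 4: ##/##/#./#./## is terminal -1 (H); from #./#./../../.. depth 5
H moving scores +1; H passing scores -1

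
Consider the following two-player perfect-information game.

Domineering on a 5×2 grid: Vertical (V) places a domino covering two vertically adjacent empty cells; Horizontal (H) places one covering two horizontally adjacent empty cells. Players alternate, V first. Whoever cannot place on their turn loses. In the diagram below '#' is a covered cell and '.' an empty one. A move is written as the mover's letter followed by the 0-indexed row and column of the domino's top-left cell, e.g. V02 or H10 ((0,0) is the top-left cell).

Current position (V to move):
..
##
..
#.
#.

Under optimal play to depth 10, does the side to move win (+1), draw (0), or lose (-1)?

p1 V@[../##/../#./#.]: V21[../##/.#/##/#.]-1* V31[../##/../##/##]-1
p2 H@[../##/.#/##/#.]: H00[##/##/.#/##/#.]+1*
p3 V@[##/##/.#/##/#.] terminal -1; root [../##/../#./#.] d10

value(../##/../#./#., V) = -1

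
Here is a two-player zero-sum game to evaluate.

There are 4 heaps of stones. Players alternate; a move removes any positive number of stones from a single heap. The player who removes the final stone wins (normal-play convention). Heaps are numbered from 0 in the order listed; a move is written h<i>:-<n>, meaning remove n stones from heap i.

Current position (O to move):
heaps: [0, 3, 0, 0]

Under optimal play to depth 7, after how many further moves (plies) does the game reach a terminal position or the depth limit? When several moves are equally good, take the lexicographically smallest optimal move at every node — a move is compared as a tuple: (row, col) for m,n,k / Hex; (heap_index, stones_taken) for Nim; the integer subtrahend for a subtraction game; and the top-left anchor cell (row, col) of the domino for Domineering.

ply 1, O at (0,3,0,0) | h1:-1=-1→(0,2,0,0); h1:-2=-1→(0,1,0,0); h1:-3=+1→(0,0,0,0)*
ply 2: (0,0,0,0) is terminal -1 (X); from (0,3,0,0) depth 7

PV length from [(0,3,0,0)]: 1 ply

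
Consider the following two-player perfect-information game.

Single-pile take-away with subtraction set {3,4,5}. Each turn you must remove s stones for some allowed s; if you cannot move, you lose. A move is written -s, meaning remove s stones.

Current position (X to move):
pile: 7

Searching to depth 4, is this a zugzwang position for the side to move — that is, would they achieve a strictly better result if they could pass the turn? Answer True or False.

ply 1, X at 7 | -3=-1→4; -4=-1→3; -5=+1→2*
ply 2: 2 is terminal -1 (O); from 7 depth 4
pass branch (O moves first from the same position):
  | ply 1, O at 7 | -3=-1→4; -4=-1→3; -5=+1→2*
  | ply 2: 2 is terminal -1 (X); from 7 depth 4
X moving scores +1; X passing scores -1

zugzwang(7, X) = False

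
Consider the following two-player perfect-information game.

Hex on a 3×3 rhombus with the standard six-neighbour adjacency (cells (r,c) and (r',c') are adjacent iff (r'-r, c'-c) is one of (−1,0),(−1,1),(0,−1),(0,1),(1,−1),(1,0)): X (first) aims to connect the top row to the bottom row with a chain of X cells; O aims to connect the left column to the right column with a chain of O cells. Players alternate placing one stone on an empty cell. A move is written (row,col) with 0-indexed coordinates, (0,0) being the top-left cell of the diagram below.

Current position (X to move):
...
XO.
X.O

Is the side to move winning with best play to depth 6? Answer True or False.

[.../XO./X.O] X move#1: (0,0):+1/X../XO./X.O*, (0,1):+1/.X./XO./X.O, (0,2):+1/..X/XO./X.O, (1,2):+1/.../XOX/X.O, (2,1):+1/.../XO./XXO
[X../XO./X.O] end (terminal -1, O#2); searched .../XO./X.O to 6

X winning at [.../XO./X.O]: True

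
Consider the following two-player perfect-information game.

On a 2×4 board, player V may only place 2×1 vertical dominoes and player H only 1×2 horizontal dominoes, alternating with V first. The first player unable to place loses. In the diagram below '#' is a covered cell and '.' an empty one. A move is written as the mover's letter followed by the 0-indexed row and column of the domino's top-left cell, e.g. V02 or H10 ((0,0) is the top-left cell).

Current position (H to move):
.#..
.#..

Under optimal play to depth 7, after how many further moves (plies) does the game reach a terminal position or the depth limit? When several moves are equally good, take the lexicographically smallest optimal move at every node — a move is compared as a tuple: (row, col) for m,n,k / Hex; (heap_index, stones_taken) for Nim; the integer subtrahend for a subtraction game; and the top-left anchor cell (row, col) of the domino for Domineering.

p1 H@[.#../.#..]: H02[.###/.#..]+1* H12[.#../.###]+1
p2 V@[.###/.#..]: V00[####/##..]-1*
p3 H@[####/##..]: H12[####/####]+1*
p4 V@[####/####] terminal -1; root [.#../.#..] d7

PV length from [.#../.#..]: 3 plies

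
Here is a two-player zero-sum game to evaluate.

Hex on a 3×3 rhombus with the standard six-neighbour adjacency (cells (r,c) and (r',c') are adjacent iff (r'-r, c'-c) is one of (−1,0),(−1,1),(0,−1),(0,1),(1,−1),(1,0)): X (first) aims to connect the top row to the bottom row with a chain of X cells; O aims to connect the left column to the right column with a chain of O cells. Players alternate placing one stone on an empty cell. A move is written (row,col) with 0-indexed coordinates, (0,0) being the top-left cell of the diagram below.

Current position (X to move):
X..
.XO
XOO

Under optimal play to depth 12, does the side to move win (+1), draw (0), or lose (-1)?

p1 X@[X../.XO/XOO]: (0,1)[XX./.XO/XOO]+1* (0,2)[X.X/.XO/XOO]+1 (1,0)[X../XXO/XOO]+1
p2 O@[XX./.XO/XOO] terminal -1; root [X../.XO/XOO] d12

value(X../.XO/XOO, X) = +1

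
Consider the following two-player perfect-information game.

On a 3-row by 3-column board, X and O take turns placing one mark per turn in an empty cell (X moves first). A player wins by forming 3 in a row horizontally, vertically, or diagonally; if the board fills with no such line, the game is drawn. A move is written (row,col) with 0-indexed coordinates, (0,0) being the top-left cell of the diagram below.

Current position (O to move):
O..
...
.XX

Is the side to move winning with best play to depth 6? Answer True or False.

[O../.../.XX] O move#1: (0,1):-1/OO./.../.XX, (0,2):-1/O.O/.../.XX, (1,0):-1/O../O../.XX, (1,1):-1/O../.O./.XX, (1,2):-1/O../..O/.XX, (2,0):+1/O../.../OXX*
[O../.../OXX] X move#2: (0,1):-1/OX./.../OXX*, (0,2):-1/O.X/.../OXX, (1,0):-1/O../X../OXX, (1,1):-1/O../.X./OXX, (1,2):-1/O../..X/OXX
[OX./.../OXX] O move#3: (0,2):-1/OXO/.../OXX, (1,0):+1/OX./O../OXX*, (1,1):+1/OX./.O./OXX, (1,2):-1/OX./..O/OXX
[OX./O../OXX] end (terminal -1, X#4); searched O../.../.XX to 6

O winning at [O../.../.XX]: True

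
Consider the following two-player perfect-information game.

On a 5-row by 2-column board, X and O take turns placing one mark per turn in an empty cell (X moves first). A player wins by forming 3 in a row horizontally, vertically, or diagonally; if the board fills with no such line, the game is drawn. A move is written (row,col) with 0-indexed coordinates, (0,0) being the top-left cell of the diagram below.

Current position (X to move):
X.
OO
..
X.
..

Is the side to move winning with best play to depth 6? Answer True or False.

[X./OO/../X./..] X move#1: (0,1):+0/XX/OO/../X./..*, (2,0):+0/X./OO/X./X./.., (2,1):+0/X./OO/.X/X./.., (3,1):+0/X./OO/../XX/.., (4,0):+0/X./OO/../X./X., (4,1):-1/X./OO/../X./.X
[XX/OO/../X./..] O move#2: (2,0):+0/XX/OO/O./X./..*, (2,1):+0/XX/OO/.O/X./.., (3,1):+0/XX/OO/../XO/.., (4,0):+0/XX/OO/../X./O., (4,1):+0/XX/OO/../X./.O
[XX/OO/O./X./..] X move#3: (2,1):+0/XX/OO/OX/X./..*, (3,1):+0/XX/OO/O./XX/.., (4,0):+0/XX/OO/O./X./X., (4,1):+0/XX/OO/O./X./.X
[XX/OO/OX/X./..] O move#4: (3,1):+0/XX/OO/OX/XO/..*, (4,0):+0/XX/OO/OX/X./O., (4,1):+0/XX/OO/OX/X./.O
[XX/OO/OX/XO/..] X move#5: (4,0):+0/XX/OO/OX/XO/X.*, (4,1):+0/XX/OO/OX/XO/.X
[XX/OO/OX/XO/X.] O move#6: (4,1):+0/XX/OO/OX/XO/XO*
[XX/OO/OX/XO/XO] end (terminal +0, X#7); searched X./OO/../X./.. to 6

X winning at [X./OO/../X./..]: False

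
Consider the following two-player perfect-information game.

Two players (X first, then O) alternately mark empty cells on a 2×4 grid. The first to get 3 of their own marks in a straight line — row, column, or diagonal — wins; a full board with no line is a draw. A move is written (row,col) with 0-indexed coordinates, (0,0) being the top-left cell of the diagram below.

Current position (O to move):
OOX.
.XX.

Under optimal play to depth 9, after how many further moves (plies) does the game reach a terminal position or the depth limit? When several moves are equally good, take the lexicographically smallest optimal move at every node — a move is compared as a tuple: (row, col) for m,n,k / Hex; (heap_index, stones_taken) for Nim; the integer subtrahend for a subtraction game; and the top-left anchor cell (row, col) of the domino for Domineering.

PV length from [OOX./.XX.]: 2 plies

ply 1, O at OOX./.XX. | (0,3)=-1→OOXO/.XX.*; (1,0)=-1→OOX./OXX.; (1,3)=-1→OOX./.XXO
ply 2, X at OOXO/.XX. | (1,0)=+1→OOXO/XXX.*; (1,3)=+1→OOXO/.XXX
ply 3: OOXO/XXX. is terminal -1 (O); from OOX./.XX. depth 9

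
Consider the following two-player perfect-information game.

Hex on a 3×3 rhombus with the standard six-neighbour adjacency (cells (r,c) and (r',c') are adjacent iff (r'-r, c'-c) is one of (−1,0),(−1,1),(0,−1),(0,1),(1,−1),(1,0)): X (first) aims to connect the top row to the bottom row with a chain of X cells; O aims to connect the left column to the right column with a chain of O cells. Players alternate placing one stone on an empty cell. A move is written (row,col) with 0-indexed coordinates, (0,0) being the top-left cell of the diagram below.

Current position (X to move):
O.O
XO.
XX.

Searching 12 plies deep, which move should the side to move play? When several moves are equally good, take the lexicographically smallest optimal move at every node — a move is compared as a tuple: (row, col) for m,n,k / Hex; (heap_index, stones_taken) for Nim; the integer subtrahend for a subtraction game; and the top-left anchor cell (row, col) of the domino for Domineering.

X's best at [O.O/XO./XX.]: (0,1)

[O.O/XO./XX.] X move#1: (0,1):+1/OXO/XO./XX.*, (1,2):-1/O.O/XOX/XX., (2,2):-1/O.O/XO./XXX
[OXO/XO./XX.] end (terminal -1, O#2); searched O.O/XO./XX. to 12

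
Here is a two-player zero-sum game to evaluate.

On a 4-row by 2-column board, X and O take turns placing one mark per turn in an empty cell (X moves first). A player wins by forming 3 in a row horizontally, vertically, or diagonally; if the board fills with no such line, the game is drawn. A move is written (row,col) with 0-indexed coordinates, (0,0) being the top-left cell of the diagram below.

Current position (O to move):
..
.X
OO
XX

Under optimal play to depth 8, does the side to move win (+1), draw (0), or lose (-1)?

value(../.X/OO/XX, O) = 0

p1 O@[../.X/OO/XX]: (0,0)[O./.X/OO/XX]+0* (0,1)[.O/.X/OO/XX]+0 (1,0)[../OX/OO/XX]+0
p2 X@[O./.X/OO/XX]: (0,1)[OX/.X/OO/XX]-1 (1,0)[O./XX/OO/XX]+0*
p3 O@[O./XX/OO/XX]: (0,1)[OO/XX/OO/XX]+0*
p4 X@[OO/XX/OO/XX] terminal +0; root [../.X/OO/XX] d8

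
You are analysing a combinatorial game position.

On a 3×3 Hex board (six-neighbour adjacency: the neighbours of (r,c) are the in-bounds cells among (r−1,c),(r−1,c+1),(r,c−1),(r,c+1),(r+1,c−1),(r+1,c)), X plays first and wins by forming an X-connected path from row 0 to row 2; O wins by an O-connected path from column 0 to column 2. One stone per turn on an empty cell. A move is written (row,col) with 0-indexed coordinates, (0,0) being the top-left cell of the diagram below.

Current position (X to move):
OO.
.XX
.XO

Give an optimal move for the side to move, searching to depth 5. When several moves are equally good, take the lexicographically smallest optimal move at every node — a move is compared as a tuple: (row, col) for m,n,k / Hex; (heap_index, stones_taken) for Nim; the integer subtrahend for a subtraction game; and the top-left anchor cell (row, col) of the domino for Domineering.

X's best at [OO./.XX/.XO]: (0,2)

p1 X@[OO./.XX/.XO]: (0,2)[OOX/.XX/.XO]+1* (1,0)[OO./XXX/.XO]-1 (2,0)[OO./.XX/XXO]-1
p2 O@[OOX/.XX/.XO] terminal -1; root [OO./.XX/.XO] d5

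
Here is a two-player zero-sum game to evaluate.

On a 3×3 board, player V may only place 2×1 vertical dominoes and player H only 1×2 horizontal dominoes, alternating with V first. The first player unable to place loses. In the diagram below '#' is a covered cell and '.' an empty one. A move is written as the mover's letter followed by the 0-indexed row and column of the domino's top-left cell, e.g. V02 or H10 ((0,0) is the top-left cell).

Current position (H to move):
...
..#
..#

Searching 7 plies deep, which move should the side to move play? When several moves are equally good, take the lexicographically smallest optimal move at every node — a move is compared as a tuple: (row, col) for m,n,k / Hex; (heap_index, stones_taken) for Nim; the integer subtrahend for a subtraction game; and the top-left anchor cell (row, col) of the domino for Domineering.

ply 1, H at .../..#/..# | H00=-1→##./..#/..#; H01=-1→.##/..#/..#; H10=+1→.../###/..#*; H20=-1→.../..#/###
ply 2: .../###/..# is terminal -1 (V); from .../..#/..# depth 7

H's best at [.../..#/..#]: H10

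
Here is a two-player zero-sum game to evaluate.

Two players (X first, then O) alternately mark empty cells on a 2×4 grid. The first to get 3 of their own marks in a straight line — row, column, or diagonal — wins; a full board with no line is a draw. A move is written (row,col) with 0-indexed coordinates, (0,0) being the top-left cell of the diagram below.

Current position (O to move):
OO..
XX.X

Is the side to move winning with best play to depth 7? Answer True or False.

p1 O@[OO../XX.X]: (0,2)[OOO./XX.X]+1* (0,3)[OO.O/XX.X]-1 (1,2)[OO../XXOX]+0
p2 X@[OOO./XX.X] terminal -1; root [OO../XX.X] d7

O winning at [OO../XX.X]: True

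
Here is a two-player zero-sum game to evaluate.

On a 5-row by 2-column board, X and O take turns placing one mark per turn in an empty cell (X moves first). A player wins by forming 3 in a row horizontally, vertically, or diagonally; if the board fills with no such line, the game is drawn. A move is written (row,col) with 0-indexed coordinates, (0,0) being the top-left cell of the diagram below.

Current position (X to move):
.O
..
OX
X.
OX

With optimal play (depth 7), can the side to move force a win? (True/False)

X winning at [.O/../OX/X./OX]: True

ply 1, X at .O/../OX/X./OX | (0,0)=+0→XO/../OX/X./OX; (1,0)=+0→.O/X./OX/X./OX; (1,1)=+0→.O/.X/OX/X./OX; (3,1)=+1→.O/../OX/XX/OX*
ply 2: .O/../OX/XX/OX is terminal -1 (O); from .O/../OX/X./OX depth 7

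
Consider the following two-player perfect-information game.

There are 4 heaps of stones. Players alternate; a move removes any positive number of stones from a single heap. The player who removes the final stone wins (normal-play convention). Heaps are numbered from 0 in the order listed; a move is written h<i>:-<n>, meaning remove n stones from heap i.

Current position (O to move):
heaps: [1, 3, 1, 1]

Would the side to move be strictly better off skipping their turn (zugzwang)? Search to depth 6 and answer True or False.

ply 1, O at (1,3,1,1) | h0:-1=-1→(0,3,1,1); h1:-1=-1→(1,2,1,1); h1:-2=+1→(1,1,1,1)*; h1:-3=-1→(1,0,1,1); h2:-1=-1→(1,3,0,1); h3:-1=-1→(1,3,1,0)
ply 2, X at (1,1,1,1) | h0:-1=-1→(0,1,1,1)*; h1:-1=-1→(1,0,1,1); h2:-1=-1→(1,1,0,1); h3:-1=-1→(1,1,1,0)
ply 3, O at (0,1,1,1) | h1:-1=+1→(0,0,1,1)*; h2:-1=+1→(0,1,0,1); h3:-1=+1→(0,1,1,0)
ply 4, X at (0,0,1,1) | h2:-1=-1→(0,0,0,1)*; h3:-1=-1→(0,0,1,0)
ply 5, O at (0,0,0,1) | h3:-1=+1→(0,0,0,0)*
ply 6: (0,0,0,0) is terminal -1 (X); from (1,3,1,1) depth 6
if O skipped the turn, X would face:
~ ply 1, X at (1,3,1,1) | h0:-1=-1→(0,3,1,1); h1:-1=-1→(1,2,1,1); h1:-2=+1→(1,1,1,1)*; h1:-3=-1→(1,0,1,1); h2:-1=-1→(1,3,0,1); h3:-1=-1→(1,3,1,0)
~ ply 2, O at (1,1,1,1) | h0:-1=-1→(0,1,1,1)*; h1:-1=-1→(1,0,1,1); h2:-1=-1→(1,1,0,1); h3:-1=-1→(1,1,1,0)
~ ply 3, X at (0,1,1,1) | h1:-1=+1→(0,0,1,1)*; h2:-1=+1→(0,1,0,1); h3:-1=+1→(0,1,1,0)
~ ply 4, O at (0,0,1,1) | h2:-1=-1→(0,0,0,1)*; h3:-1=-1→(0,0,1,0)
~ ply 5, X at (0,0,0,1) | h3:-1=+1→(0,0,0,0)*
~ ply 6: (0,0,0,0) is terminal -1 (O); from (1,3,1,1) depth 6
compare (O): move=+1 vs pass=-1

zugzwang((1,3,1,1), O) = False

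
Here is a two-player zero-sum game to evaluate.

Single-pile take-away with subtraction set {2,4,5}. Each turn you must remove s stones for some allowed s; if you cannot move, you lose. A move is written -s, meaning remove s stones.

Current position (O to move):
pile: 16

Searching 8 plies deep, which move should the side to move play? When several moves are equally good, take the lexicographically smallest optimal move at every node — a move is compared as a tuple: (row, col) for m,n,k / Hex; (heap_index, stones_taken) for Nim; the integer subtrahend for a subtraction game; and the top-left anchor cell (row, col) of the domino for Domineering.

O's best at [16]: -2

ply 1, O at 16 | -2=+1→14*; -4=-1→12; -5=-1→11
ply 2, X at 14 | -2=-1→12*; -4=-1→10; -5=-1→9
ply 3, O at 12 | -2=-1→10; -4=+1→8*; -5=+1→7
ply 4, X at 8 | -2=-1→6*; -4=-1→4; -5=-1→3
ply 5, O at 6 | -2=-1→4; -4=-1→2; -5=+1→1*
ply 6: 1 is terminal -1 (X); from 16 depth 8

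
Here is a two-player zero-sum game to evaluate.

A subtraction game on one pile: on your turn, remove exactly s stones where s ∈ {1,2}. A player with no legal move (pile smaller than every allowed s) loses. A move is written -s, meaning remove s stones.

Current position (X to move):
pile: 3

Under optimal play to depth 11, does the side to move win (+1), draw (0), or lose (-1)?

value(3, X) = -1

p1 X@[3]: -1[2]-1* -2[1]-1
p2 O@[2]: -1[1]-1 -2[0]+1*
p3 X@[0] terminal -1; root [3] d11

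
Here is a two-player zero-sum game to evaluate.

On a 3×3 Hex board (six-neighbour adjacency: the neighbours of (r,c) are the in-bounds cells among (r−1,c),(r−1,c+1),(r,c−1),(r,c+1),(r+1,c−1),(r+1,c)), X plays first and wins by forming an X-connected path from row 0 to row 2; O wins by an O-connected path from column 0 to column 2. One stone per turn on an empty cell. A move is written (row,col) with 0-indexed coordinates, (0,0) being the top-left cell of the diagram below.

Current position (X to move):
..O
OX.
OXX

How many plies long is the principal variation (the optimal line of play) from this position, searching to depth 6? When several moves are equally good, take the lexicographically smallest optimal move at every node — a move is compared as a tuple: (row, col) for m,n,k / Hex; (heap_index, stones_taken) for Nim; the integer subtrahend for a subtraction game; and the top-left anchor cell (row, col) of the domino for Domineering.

PV length from [..O/OX./OXX]: 1 ply

ply 1, X at ..O/OX./OXX | (0,0)=-1→X.O/OX./OXX; (0,1)=+1→.XO/OX./OXX*; (1,2)=-1→..O/OXX/OXX
ply 2: .XO/OX./OXX is terminal -1 (O); from ..O/OX./OXX depth 6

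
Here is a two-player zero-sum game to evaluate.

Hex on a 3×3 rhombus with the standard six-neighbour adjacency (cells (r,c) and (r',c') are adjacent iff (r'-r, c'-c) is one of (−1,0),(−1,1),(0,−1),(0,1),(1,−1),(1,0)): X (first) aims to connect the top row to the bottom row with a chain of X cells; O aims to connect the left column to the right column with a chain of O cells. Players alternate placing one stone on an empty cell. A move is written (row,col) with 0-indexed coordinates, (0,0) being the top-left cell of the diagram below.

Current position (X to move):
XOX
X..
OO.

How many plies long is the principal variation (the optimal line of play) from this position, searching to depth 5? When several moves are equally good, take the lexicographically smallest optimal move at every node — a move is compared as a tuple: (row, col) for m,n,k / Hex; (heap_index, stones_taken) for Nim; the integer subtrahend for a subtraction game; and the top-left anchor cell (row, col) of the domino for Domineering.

PV length from [XOX/X../OO.]: 2 plies

p1 X@[XOX/X../OO.]: (1,1)[XOX/XX./OO.]-1* (1,2)[XOX/X.X/OO.]-1 (2,2)[XOX/X../OOX]-1
p2 O@[XOX/XX./OO.]: (1,2)[XOX/XXO/OO.]+1* (2,2)[XOX/XX./OOO]+1
p3 X@[XOX/XXO/OO.] terminal -1; root [XOX/X../OO.] d5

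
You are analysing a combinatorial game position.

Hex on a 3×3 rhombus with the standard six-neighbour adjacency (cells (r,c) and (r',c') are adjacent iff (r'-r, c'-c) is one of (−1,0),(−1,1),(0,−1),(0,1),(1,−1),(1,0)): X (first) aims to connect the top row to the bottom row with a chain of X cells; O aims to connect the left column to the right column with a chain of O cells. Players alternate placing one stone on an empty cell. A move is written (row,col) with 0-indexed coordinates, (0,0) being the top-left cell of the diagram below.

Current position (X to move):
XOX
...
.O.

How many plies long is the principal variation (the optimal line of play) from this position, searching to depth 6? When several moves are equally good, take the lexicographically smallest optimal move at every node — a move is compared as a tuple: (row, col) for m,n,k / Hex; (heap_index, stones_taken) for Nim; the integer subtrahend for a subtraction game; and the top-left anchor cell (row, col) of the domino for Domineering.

PV length from [XOX/.../.O.]: 5 plies

[XOX/.../.O.] X move#1: (1,0):-1/XOX/X../.O., (1,1):-1/XOX/.X./.O., (1,2):+1/XOX/..X/.O.*, (2,0):+1/XOX/.../XO., (2,2):+1/XOX/.../.OX
[XOX/..X/.O.] O move#2: (1,0):-1/XOX/O.X/.O.*, (1,1):-1/XOX/.OX/.O., (2,0):-1/XOX/..X/OO., (2,2):-1/XOX/..X/.OO
[XOX/O.X/.O.] X move#3: (1,1):+1/XOX/OXX/.O.*, (2,0):+1/XOX/O.X/XO., (2,2):+1/XOX/O.X/.OX
[XOX/OXX/.O.] O move#4: (2,0):-1/XOX/OXX/OO.*, (2,2):-1/XOX/OXX/.OO
[XOX/OXX/OO.] X move#5: (2,2):+1/XOX/OXX/OOX*
[XOX/OXX/OOX] end (terminal -1, O#6); searched XOX/.../.O. to 6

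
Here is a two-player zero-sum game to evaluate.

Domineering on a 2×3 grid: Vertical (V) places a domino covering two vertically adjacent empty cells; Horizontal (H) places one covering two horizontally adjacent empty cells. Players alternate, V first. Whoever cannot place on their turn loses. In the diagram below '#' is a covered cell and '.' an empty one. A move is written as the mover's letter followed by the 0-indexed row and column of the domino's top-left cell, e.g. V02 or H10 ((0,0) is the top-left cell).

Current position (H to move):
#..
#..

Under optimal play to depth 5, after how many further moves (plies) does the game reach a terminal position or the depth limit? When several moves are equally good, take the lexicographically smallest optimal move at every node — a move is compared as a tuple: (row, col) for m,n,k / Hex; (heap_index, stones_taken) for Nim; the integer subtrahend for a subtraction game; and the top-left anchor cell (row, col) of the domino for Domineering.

[#../#..] H move#1: H01:+1/###/#..*, H11:+1/#../###
[###/#..] end (terminal -1, V#2); searched #../#.. to 5

PV length from [#../#..]: 1 ply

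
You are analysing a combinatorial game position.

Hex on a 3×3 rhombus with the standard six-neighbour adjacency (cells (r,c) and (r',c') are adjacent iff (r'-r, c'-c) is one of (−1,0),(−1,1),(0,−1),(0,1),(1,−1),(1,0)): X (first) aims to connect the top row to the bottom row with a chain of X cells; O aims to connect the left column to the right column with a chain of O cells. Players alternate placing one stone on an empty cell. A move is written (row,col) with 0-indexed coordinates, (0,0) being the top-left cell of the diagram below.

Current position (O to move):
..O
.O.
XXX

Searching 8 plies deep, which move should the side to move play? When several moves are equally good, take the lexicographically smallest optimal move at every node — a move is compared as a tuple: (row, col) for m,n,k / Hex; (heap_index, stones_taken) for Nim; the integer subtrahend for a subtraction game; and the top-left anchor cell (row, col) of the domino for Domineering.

ply 1, O at ..O/.O./XXX | (0,0)=+1→O.O/.O./XXX*; (0,1)=+1→.OO/.O./XXX; (1,0)=+1→..O/OO./XXX; (1,2)=-1→..O/.OO/XXX
ply 2, X at O.O/.O./XXX | (0,1)=-1→OXO/.O./XXX*; (1,0)=-1→O.O/XO./XXX; (1,2)=-1→O.O/.OX/XXX
ply 3, O at OXO/.O./XXX | (1,0)=+1→OXO/OO./XXX*; (1,2)=-1→OXO/.OO/XXX
ply 4: OXO/OO./XXX is terminal -1 (X); from ..O/.O./XXX depth 8

O's best at [..O/.O./XXX]: (0,0)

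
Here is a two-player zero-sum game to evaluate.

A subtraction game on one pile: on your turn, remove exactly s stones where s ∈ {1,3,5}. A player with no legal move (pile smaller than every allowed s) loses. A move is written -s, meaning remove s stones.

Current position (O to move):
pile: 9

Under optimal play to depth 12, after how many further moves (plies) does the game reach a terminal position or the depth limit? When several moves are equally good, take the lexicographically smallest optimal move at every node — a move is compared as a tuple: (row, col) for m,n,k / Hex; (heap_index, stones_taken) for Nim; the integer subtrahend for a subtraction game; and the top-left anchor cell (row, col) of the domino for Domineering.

ply 1, O at 9 | -1=+1→8*; -3=+1→6; -5=+1→4
ply 2, X at 8 | -1=-1→7*; -3=-1→5; -5=-1→3
ply 3, O at 7 | -1=+1→6*; -3=+1→4; -5=+1→2
ply 4, X at 6 | -1=-1→5*; -3=-1→3; -5=-1→1
ply 5, O at 5 | -1=+1→4*; -3=+1→2; -5=+1→0
ply 6, X at 4 | -1=-1→3*; -3=-1→1
ply 7, O at 3 | -1=+1→2*; -3=+1→0
ply 8, X at 2 | -1=-1→1*
ply 9, O at 1 | -1=+1→0*
ply 10: 0 is terminal -1 (X); from 9 depth 12

PV length from [9]: 9 plies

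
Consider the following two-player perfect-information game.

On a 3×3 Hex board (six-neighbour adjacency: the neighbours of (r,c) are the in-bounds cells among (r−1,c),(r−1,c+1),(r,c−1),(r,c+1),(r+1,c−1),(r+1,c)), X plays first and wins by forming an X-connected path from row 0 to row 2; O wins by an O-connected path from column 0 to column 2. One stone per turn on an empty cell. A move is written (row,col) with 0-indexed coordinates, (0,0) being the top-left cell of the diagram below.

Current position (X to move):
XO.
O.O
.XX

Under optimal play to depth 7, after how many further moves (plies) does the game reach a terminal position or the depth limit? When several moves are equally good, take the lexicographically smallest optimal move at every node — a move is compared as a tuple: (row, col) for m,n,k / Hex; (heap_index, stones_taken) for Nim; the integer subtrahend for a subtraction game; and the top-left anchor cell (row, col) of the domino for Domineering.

PV length from [XO./O.O/.XX]: 2 plies

[XO./O.O/.XX] X move#1: (0,2):-1/XOX/O.O/.XX*, (1,1):-1/XO./OXO/.XX, (2,0):-1/XO./O.O/XXX
[XOX/O.O/.XX] O move#2: (1,1):+1/XOX/OOO/.XX*, (2,0):-1/XOX/O.O/OXX
[XOX/OOO/.XX] end (terminal -1, X#3); searched XO./O.O/.XX to 7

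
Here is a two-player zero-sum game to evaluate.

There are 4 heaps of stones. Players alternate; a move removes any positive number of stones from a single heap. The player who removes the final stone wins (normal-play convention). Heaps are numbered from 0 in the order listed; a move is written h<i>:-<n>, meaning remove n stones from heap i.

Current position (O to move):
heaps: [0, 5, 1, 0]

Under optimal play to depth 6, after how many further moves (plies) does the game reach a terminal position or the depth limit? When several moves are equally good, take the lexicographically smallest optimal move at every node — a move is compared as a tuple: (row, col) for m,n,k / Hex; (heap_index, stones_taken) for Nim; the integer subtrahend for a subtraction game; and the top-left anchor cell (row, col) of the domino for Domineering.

[(0,5,1,0)] O move#1: h1:-1:-1/(0,4,1,0), h1:-2:-1/(0,3,1,0), h1:-3:-1/(0,2,1,0), h1:-4:+1/(0,1,1,0)*, h1:-5:-1/(0,0,1,0), h2:-1:-1/(0,5,0,0)
[(0,1,1,0)] X move#2: h1:-1:-1/(0,0,1,0)*, h2:-1:-1/(0,1,0,0)
[(0,0,1,0)] O move#3: h2:-1:+1/(0,0,0,0)*
[(0,0,0,0)] end (terminal -1, X#4); searched (0,5,1,0) to 6

PV length from [(0,5,1,0)]: 3 plies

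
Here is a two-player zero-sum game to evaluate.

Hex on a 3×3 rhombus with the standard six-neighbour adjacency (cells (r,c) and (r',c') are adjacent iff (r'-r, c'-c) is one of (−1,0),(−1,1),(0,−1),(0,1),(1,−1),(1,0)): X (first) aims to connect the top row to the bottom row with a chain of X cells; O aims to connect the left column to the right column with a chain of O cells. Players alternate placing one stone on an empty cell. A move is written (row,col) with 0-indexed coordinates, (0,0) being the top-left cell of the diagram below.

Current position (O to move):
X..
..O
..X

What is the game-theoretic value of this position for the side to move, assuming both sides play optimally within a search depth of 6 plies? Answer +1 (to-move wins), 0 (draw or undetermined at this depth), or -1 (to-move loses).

value(X../..O/..X, O) = +1

p1 O@[X../..O/..X]: (0,1)[XO./..O/..X]-1 (0,2)[X.O/..O/..X]-1 (1,0)[X../O.O/..X]-1 (1,1)[X../.OO/..X]+1* (2,0)[X../..O/O.X]+1 (2,1)[X../..O/.OX]-1
p2 X@[X../.OO/..X]: (0,1)[XX./.OO/..X]-1* (0,2)[X.X/.OO/..X]-1 (1,0)[X../XOO/..X]-1 (2,0)[X../.OO/X.X]-1 (2,1)[X../.OO/.XX]-1
p3 O@[XX./.OO/..X]: (0,2)[XXO/.OO/..X]+1* (1,0)[XX./OOO/..X]+1 (2,0)[XX./.OO/O.X]+1 (2,1)[XX./.OO/.OX]+1
p4 X@[XXO/.OO/..X]: (1,0)[XXO/XOO/..X]-1* (2,0)[XXO/.OO/X.X]-1 (2,1)[XXO/.OO/.XX]-1
p5 O@[XXO/XOO/..X]: (2,0)[XXO/XOO/O.X]+1* (2,1)[XXO/XOO/.OX]-1
p6 X@[XXO/XOO/O.X] terminal -1; root [X../..O/..X] d6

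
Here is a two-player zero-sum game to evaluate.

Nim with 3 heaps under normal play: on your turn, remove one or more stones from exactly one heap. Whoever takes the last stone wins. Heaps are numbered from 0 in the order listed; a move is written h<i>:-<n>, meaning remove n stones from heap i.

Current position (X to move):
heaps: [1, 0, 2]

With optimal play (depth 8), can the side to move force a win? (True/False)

X winning at [(1,0,2)]: True

ply 1, X at (1,0,2) | h0:-1=-1→(0,0,2); h2:-1=+1→(1,0,1)*; h2:-2=-1→(1,0,0)
ply 2, O at (1,0,1) | h0:-1=-1→(0,0,1)*; h2:-1=-1→(1,0,0)
ply 3, X at (0,0,1) | h2:-1=+1→(0,0,0)*
ply 4: (0,0,0) is terminal -1 (O); from (1,0,2) depth 8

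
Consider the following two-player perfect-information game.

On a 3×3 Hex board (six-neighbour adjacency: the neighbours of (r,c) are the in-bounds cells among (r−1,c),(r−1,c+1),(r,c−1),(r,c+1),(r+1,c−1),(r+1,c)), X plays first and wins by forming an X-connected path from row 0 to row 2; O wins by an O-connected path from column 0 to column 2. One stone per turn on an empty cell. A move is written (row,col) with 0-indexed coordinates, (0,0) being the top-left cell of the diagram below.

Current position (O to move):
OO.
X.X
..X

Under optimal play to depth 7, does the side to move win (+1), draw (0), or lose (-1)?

value(OO./X.X/..X, O) = +1

ply 1, O at OO./X.X/..X | (0,2)=+1→OOO/X.X/..X*; (1,1)=-1→OO./XOX/..X; (2,0)=-1→OO./X.X/O.X; (2,1)=-1→OO./X.X/.OX
ply 2: OOO/X.X/..X is terminal -1 (X); from OO./X.X/..X depth 7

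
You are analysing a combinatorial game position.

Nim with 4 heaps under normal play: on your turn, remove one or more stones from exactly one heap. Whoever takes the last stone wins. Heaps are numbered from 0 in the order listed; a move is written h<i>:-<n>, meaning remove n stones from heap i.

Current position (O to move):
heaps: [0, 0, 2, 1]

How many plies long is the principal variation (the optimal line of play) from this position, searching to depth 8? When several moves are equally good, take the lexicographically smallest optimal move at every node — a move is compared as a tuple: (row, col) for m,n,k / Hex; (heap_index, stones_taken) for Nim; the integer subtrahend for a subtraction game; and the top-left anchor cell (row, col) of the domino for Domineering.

p1 O@[(0,0,2,1)]: h2:-1[(0,0,1,1)]+1* h2:-2[(0,0,0,1)]-1 h3:-1[(0,0,2,0)]-1
p2 X@[(0,0,1,1)]: h2:-1[(0,0,0,1)]-1* h3:-1[(0,0,1,0)]-1
p3 O@[(0,0,0,1)]: h3:-1[(0,0,0,0)]+1*
p4 X@[(0,0,0,0)] terminal -1; root [(0,0,2,1)] d8

PV length from [(0,0,2,1)]: 3 plies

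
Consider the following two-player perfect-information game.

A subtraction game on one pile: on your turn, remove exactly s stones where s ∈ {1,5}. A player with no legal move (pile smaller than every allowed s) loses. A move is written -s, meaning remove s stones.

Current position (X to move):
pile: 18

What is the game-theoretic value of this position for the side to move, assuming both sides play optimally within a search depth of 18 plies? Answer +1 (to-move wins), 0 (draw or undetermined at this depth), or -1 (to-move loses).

ply 1, X at 18 | -1=-1→17*; -5=-1→13
ply 2, O at 17 | -1=+1→16*; -5=+1→12
ply 3, X at 16 | -1=-1→15*; -5=-1→11
ply 4, O at 15 | -1=+1→14*; -5=+1→10
ply 5, X at 14 | -1=-1→13*; -5=-1→9
ply 6, O at 13 | -1=+1→12*; -5=+1→8
ply 7, X at 12 | -1=-1→11*; -5=-1→7
ply 8, O at 11 | -1=+1→10*; -5=+1→6
ply 9, X at 10 | -1=-1→9*; -5=-1→5
ply 10, O at 9 | -1=+1→8*; -5=+1→4
ply 11, X at 8 | -1=-1→7*; -5=-1→3
ply 12, O at 7 | -1=+1→6*; -5=+1→2
ply 13, X at 6 | -1=-1→5*; -5=-1→1
ply 14, O at 5 | -1=+1→4*; -5=+1→0
ply 15, X at 4 | -1=-1→3*
ply 16, O at 3 | -1=+1→2*
ply 17, X at 2 | -1=-1→1*
ply 18, O at 1 | -1=+1→0*
ply 19: 0 is terminal -1 (X); from 18 depth 18

value(18, X) = -1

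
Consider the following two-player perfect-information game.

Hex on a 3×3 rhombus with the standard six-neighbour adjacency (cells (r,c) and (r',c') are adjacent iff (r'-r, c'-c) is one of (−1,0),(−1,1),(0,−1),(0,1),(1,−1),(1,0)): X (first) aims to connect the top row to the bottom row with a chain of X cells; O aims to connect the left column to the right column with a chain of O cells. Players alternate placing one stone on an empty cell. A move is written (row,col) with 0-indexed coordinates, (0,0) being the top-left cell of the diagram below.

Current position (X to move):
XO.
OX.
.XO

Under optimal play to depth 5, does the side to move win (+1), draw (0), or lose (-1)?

p1 X@[XO./OX./.XO]: (0,2)[XOX/OX./.XO]+1* (1,2)[XO./OXX/.XO]-1 (2,0)[XO./OX./XXO]-1
p2 O@[XOX/OX./.XO] terminal -1; root [XO./OX./.XO] d5

value(XO./OX./.XO, X) = +1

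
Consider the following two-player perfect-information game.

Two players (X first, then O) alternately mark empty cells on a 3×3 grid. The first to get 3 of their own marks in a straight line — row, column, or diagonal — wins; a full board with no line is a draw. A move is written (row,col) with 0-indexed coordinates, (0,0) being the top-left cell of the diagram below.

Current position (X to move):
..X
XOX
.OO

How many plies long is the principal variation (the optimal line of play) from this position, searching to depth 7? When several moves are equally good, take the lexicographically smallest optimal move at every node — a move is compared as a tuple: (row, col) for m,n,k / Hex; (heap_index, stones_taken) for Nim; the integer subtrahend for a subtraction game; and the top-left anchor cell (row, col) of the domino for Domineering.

ply 1, X at ..X/XOX/.OO | (0,0)=-1→X.X/XOX/.OO*; (0,1)=-1→.XX/XOX/.OO; (2,0)=-1→..X/XOX/XOO
ply 2, O at X.X/XOX/.OO | (0,1)=+1→XOX/XOX/.OO*; (2,0)=+1→X.X/XOX/OOO
ply 3: XOX/XOX/.OO is terminal -1 (X); from ..X/XOX/.OO depth 7

PV length from [..X/XOX/.OO]: 2 plies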